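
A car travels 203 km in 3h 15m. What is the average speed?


Distance: 203 km
Time: 3h 15m = 195 min = 195/60 = 13/4 hours
Speed = 203 ÷ (13/4) = 203 × 4 / 13 = 812/13 ≈ 62.5 km/h

62.5 km/h


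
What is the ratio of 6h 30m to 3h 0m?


Duration 1: 390 minutes
Duration 2: 180 minutes
Ratio = 390:180
GCD = 30
Simplified = 13:6
As a decimal: 13/6 ≈ 2.17

13:6 (2.17)


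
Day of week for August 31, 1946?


Saturday

Zeller's congruence:
q=31, m=8, k=46, j=19
h = (31 + ⌊13×9/5⌋ + 46 + ⌊46/4⌋ + ⌊19/4⌋ - 2×19) mod 7
= (31 + 23 + 46 + 11 + 4 - 38) mod 7
= 77 mod 7 = 0
h=0 → Saturday


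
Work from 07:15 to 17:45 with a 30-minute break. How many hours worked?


Total time = (17×60+45) - (7×60+15)
= 1065 - 435 = 630 min
Minus break: 630 - 30 = 600 min
= 10h 0m

10h 0m (600 minutes)


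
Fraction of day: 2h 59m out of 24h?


Total minutes: 2×60 + 59 = 179
Day = 24×60 = 1440 minutes
Fraction = 179/1440 ≈ 0.1243
As a percentage: 179/1440 × 100 ≈ 12.43%

0.1243 (12.43%)


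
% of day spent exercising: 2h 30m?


10.4%

Time: 150 minutes
Day: 1440 minutes
Percentage = (150/1440) × 100 ≈ 10.4%


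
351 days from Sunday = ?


Start: Sunday (index 6)
(6 + 351) mod 7
= 357 mod 7
= 0
Index 0 → Monday

Monday


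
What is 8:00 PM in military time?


Input: 8:00 PM
PM: 8 + 12 = 20

20:00


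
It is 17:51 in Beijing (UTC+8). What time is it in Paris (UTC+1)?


10:51

Time difference = UTC+1 - UTC+8 = -7 hours
New hour = (17 -7) mod 24
= 10 mod 24 = 10
Minutes unchanged → 10:51


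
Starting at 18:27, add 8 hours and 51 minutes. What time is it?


Start: 1107 minutes from midnight
Add: 531 minutes
Total: 1638 minutes
Hours: 1638 ÷ 60 = 27 remainder 18
27 ≥ 24 → 27 - 24 = 3 (next day)

03:18 (next day)


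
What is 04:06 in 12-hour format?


4:06 AM

Hour: 4
4 < 12 → AM


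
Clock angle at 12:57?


Hour hand (12 ≡ 0 on the dial): 0×30 + 57×0.5 = 28.5°
Minute hand = 57×6 = 342°
Difference = |28.5 - 342| = 313.5°
Since > 180°: 360 - 313.5 = 46.5°

46.5°


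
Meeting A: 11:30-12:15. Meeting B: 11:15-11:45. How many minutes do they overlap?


15 minutes

Meeting A: 690-735 (in minutes from midnight)
Meeting B: 675-705
Overlap start = max(690, 675) = 690
Overlap end = min(735, 705) = 705
Overlap = max(0, 705 - 690) = 15 min


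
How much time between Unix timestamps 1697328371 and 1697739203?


Difference = 1697739203 - 1697328371 = 410832 seconds
In hours: 410832 / 3600 ≈ 114.1
In days: 410832 / 86400 ≈ 4.76

410832 seconds (114.1 hours / 4.76 days)


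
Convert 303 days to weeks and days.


43 weeks 2 days

Weeks: 303 ÷ 7 = 43 remainder 2


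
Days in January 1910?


Month: January (month 1)
January has 31 days

31 days


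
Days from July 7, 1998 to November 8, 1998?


124 days

From July 7, 1998 to November 8, 1998
Rest of July 1998: 31 - 7 = 24
Full months: August 31, September 30, October 31
Days into November 1998: 8
Total = 24 + 31 + 30 + 31 + 8 = 124 days


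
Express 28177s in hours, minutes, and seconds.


7h 49m 37s

Hours: 28177 ÷ 3600 = 7 remainder 2977
Minutes: 2977 ÷ 60 = 49 remainder 37
Seconds: 37


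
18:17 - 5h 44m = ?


12:33

Start: 1097 minutes from midnight
Subtract: 344 minutes
Remaining: 1097 - 344 = 753
Hours: 12, Minutes: 33


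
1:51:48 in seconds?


Hours: 1 × 3600 = 3600
Minutes: 51 × 60 = 3060
Seconds: 48
Total = 3600 + 3060 + 48 = 6708

6708 seconds


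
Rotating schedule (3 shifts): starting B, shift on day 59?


Shifts: A, B, C
Start: B (index 1)
Day 59: (1 + 59 - 1) mod 3
= 59 mod 3
= 2
Index 2 → shift C

Shift C


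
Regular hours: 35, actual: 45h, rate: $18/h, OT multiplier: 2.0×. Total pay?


$990.00

Regular: 35h × $18 = $630.00
Overtime: 45 - 35 = 10h
OT pay: 10h × $18 × 2.0 = $360.00
Total = $630.00 + $360.00 = $990.00


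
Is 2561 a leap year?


No

Rules: divisible by 4 AND (not by 100 OR by 400)
2561 ÷ 4 = 640 remainder 1 → not divisible by 4
Not divisible by 4 → not a leap year


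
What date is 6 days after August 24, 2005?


August 30, 2005

Start: August 24, 2005
Add 6 days
August 24 + 6 = August 30, 2005


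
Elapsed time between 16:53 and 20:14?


End time in minutes: 20×60 + 14 = 1214
Start time in minutes: 16×60 + 53 = 1013
Difference = 1214 - 1013 = 201 minutes
= 3 hours 21 minutes

3h 21m


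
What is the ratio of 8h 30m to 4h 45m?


Duration 1: 510 minutes
Duration 2: 285 minutes
Ratio = 510:285
GCD = 15
Simplified = 34:19
As a decimal: 34/19 ≈ 1.79

34:19 (1.79)


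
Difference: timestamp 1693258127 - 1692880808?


Difference = 1693258127 - 1692880808 = 377319 seconds
In hours: 377319 / 3600 ≈ 104.8
In days: 377319 / 86400 ≈ 4.37

377319 seconds (104.8 hours / 4.37 days)


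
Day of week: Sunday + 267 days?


Monday

Start: Sunday (index 6)
(6 + 267) mod 7
= 273 mod 7
= 0
Index 0 → Monday


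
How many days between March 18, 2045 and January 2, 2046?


290 days

From March 18, 2045 to January 2, 2046
Rest of March 2045: 31 - 18 = 13
Full months: April 30, May 31, June 30, July 31, August 31, September 30, October 31, November 30, December 31
Days into January 2046: 2
Total = 13 + 30 + 31 + 30 + 31 + 31 + 30 + 31 + 30 + 31 + 2 = 290 days


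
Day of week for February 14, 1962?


Wednesday

Zeller's congruence:
q=14, m=14, k=61, j=19
h = (14 + ⌊13×15/5⌋ + 61 + ⌊61/4⌋ + ⌊19/4⌋ - 2×19) mod 7
= (14 + 39 + 61 + 15 + 4 - 38) mod 7
= 95 mod 7 = 4
h=4 → Wednesday


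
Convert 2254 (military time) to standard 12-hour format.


10:54 PM

Hour: 22
22 - 12 = 10 → PM


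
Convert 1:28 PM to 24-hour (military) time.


13:28

Input: 1:28 PM
PM: 1 + 12 = 13


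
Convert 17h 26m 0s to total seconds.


Hours: 17 × 3600 = 61200
Minutes: 26 × 60 = 1560
Seconds: 0
Total = 61200 + 1560 + 0 = 62760

62760 seconds


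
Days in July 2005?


31 days

Month: July (month 7)
July has 31 days


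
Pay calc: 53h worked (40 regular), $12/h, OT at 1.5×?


$714.00

Regular: 40h × $12 = $480.00
Overtime: 53 - 40 = 13h
OT pay: 13h × $12 × 1.5 = $234.00
Total = $480.00 + $234.00 = $714.00


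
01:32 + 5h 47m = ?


07:19

Start: 92 minutes from midnight
Add: 347 minutes
Total: 439 minutes
Hours: 439 ÷ 60 = 7 remainder 19


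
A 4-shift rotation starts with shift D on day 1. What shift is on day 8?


Shifts: A, B, C, D
Start: D (index 3)
Day 8: (3 + 8 - 1) mod 4
= 10 mod 4
= 2
Index 2 → shift C

Shift C


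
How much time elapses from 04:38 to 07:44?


3h 6m

End time in minutes: 7×60 + 44 = 464
Start time in minutes: 4×60 + 38 = 278
Difference = 464 - 278 = 186 minutes
= 3 hours 6 minutes


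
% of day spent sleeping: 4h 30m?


18.8%

Time: 270 minutes
Day: 1440 minutes
Percentage = (270/1440) × 100 ≈ 18.8%


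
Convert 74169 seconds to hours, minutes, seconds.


20h 36m 9s

Hours: 74169 ÷ 3600 = 20 remainder 2169
Minutes: 2169 ÷ 60 = 36 remainder 9
Seconds: 9


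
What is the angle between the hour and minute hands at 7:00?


150.0°

Hour hand = 7×30 + 0×0.5 = 210.0°
Minute hand = 0×6 = 0°
Difference = |210.0 - 0| = 210.0°
Since > 180°: 360 - 210.0 = 150.0°


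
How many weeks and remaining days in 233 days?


33 weeks 2 days

Weeks: 233 ÷ 7 = 33 remainder 2


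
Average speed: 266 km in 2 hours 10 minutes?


122.8 km/h

Distance: 266 km
Time: 2h 10m = 130 min = 130/60 = 13/6 hours
Speed = 266 ÷ (13/6) = 266 × 6 / 13 = 1596/13 ≈ 122.8 km/h


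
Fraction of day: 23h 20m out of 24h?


0.9722 (97.22%)

Total minutes: 23×60 + 20 = 1400
Day = 24×60 = 1440 minutes
Fraction = 1400/1440 ≈ 0.9722
As a percentage: 1400/1440 × 100 ≈ 97.22%


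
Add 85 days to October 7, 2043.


Start: October 7, 2043
Add 85 days
October 7 → November 1: 31 - 7 + 1 = 25 days (85 - 25 = 60 left)
November 1 → December 1: 30 - 1 + 1 = 30 days (60 - 30 = 30 left)
December 1 + 30 = December 31, 2043

December 31, 2043


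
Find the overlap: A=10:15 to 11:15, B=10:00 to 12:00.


Meeting A: 615-675 (in minutes from midnight)
Meeting B: 600-720
Overlap start = max(615, 600) = 615
Overlap end = min(675, 720) = 675
Overlap = max(0, 675 - 615) = 60 min

60 minutes


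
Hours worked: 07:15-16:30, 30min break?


8h 45m (525 minutes)

Total time = (16×60+30) - (7×60+15)
= 990 - 435 = 555 min
Minus break: 555 - 30 = 525 min
= 8h 45m


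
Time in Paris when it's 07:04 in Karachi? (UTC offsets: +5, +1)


Time difference = UTC+1 - UTC+5 = -4 hours
New hour = (7 -4) mod 24
= 3 mod 24 = 3
Minutes unchanged → 03:04

03:04


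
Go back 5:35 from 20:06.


14:31

Start: 1206 minutes from midnight
Subtract: 335 minutes
Remaining: 1206 - 335 = 871
Hours: 14, Minutes: 31


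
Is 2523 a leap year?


Rules: divisible by 4 AND (not by 100 OR by 400)
2523 ÷ 4 = 630 remainder 3 → not divisible by 4
Not divisible by 4 → not a leap year

No


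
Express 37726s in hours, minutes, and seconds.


10h 28m 46s

Hours: 37726 ÷ 3600 = 10 remainder 1726
Minutes: 1726 ÷ 60 = 28 remainder 46
Seconds: 46


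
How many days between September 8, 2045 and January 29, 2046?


143 days

From September 8, 2045 to January 29, 2046
Rest of September 2045: 30 - 8 = 22
Full months: October 31, November 30, December 31
Days into January 2046: 29
Total = 22 + 31 + 30 + 31 + 29 = 143 days


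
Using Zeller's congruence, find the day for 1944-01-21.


Friday

Zeller's congruence:
q=21, m=13, k=43, j=19
h = (21 + ⌊13×14/5⌋ + 43 + ⌊43/4⌋ + ⌊19/4⌋ - 2×19) mod 7
= (21 + 36 + 43 + 10 + 4 - 38) mod 7
= 76 mod 7 = 6
h=6 → Friday


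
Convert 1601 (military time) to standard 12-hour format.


Hour: 16
16 - 12 = 4 → PM

4:01 PM


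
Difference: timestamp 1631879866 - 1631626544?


253322 seconds (70.4 hours / 2.93 days)

Difference = 1631879866 - 1631626544 = 253322 seconds
In hours: 253322 / 3600 ≈ 70.4
In days: 253322 / 86400 ≈ 2.93


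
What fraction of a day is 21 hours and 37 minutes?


0.9007 (90.07%)

Total minutes: 21×60 + 37 = 1297
Day = 24×60 = 1440 minutes
Fraction = 1297/1440 ≈ 0.9007
As a percentage: 1297/1440 × 100 ≈ 90.07%


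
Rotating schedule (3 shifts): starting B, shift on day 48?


Shifts: A, B, C
Start: B (index 1)
Day 48: (1 + 48 - 1) mod 3
= 48 mod 3
= 0
Index 0 → shift A

Shift A


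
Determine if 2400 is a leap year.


Yes

Rules: divisible by 4 AND (not by 100 OR by 400)
2400 ÷ 4 = 600 exactly → divisible by 4
2400 ÷ 100 = 24 exactly → divisible by 100
2400 ÷ 400 = 6 exactly → divisible by 400
Divisible by 400 → leap year


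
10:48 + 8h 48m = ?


19:36

Start: 648 minutes from midnight
Add: 528 minutes
Total: 1176 minutes
Hours: 1176 ÷ 60 = 19 remainder 36


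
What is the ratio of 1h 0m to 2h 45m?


Duration 1: 60 minutes
Duration 2: 165 minutes
Ratio = 60:165
GCD = 15
Simplified = 4:11
As a decimal: 4/11 ≈ 0.36

4:11 (0.36)


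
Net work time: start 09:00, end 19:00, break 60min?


Total time = (19×60+0) - (9×60+0)
= 1140 - 540 = 600 min
Minus break: 600 - 60 = 540 min
= 9h 0m

9h 0m (540 minutes)


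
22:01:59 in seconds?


Hours: 22 × 3600 = 79200
Minutes: 1 × 60 = 60
Seconds: 59
Total = 79200 + 60 + 59 = 79319

79319 seconds


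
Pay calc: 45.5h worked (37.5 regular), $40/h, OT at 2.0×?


$2140.00

Regular: 37.5h × $40 = $1500.00
Overtime: 45.5 - 37.5 = 8.0h
OT pay: 8.0h × $40 × 2.0 = $640.00
Total = $1500.00 + $640.00 = $2140.00


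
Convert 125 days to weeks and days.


Weeks: 125 ÷ 7 = 17 remainder 6

17 weeks 6 days


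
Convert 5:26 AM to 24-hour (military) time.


05:26

Input: 5:26 AM
AM hour stays: 5


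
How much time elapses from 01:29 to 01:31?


0h 2m

End time in minutes: 1×60 + 31 = 91
Start time in minutes: 1×60 + 29 = 89
Difference = 91 - 89 = 2 minutes
= 0 hours 2 minutes


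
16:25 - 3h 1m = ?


13:24

Start: 985 minutes from midnight
Subtract: 181 minutes
Remaining: 985 - 181 = 804
Hours: 13, Minutes: 24


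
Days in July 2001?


31 days

Month: July (month 7)
July has 31 days


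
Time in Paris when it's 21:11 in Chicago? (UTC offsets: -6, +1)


04:11 (next day)

Time difference = UTC+1 - UTC-6 = +7 hours
New hour = (21 + 7) mod 24
= 28 mod 24 = 4
Minutes unchanged → 04:11; 28 ≥ 24 → next day


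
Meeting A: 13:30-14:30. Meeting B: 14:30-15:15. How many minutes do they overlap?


Meeting A: 810-870 (in minutes from midnight)
Meeting B: 870-915
Overlap start = max(810, 870) = 870
Overlap end = min(870, 915) = 870
Overlap = max(0, 870 - 870) = 0 min

0 minutes


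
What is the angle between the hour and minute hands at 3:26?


Hour hand = 3×30 + 26×0.5 = 103.0°
Minute hand = 26×6 = 156°
Difference = |103.0 - 156| = 53.0°

53.0°


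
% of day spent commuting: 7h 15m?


30.2%

Time: 435 minutes
Day: 1440 minutes
Percentage = (435/1440) × 100 ≈ 30.2%


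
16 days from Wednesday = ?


Friday

Start: Wednesday (index 2)
(2 + 16) mod 7
= 18 mod 7
= 4
Index 4 → Friday


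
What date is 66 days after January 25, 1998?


Start: January 25, 1998
Add 66 days
January 25 → February 1: 31 - 25 + 1 = 7 days (66 - 7 = 59 left)
February 1 → March 1: 28 - 1 + 1 = 28 days (59 - 28 = 31 left)
March 1 → April 1: 31 - 1 + 1 = 31 days (31 - 31 = 0 left)
Land exactly on April 1, 1998

April 1, 1998


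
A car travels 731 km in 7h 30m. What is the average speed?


97.5 km/h

Distance: 731 km
Time: 7h 30m = 450 min = 450/60 = 15/2 hours
Speed = 731 ÷ (15/2) = 731 × 2 / 15 = 1462/15 ≈ 97.5 km/h


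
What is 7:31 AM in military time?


Input: 7:31 AM
AM hour stays: 7

07:31


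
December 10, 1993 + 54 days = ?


February 2, 1994

Start: December 10, 1993
Add 54 days
December 10 → January 1: 31 - 10 + 1 = 22 days (54 - 22 = 32 left)
January 1 → February 1: 31 - 1 + 1 = 31 days (32 - 31 = 1 left)
February 1 + 1 = February 2, 1994


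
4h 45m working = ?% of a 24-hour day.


19.8%

Time: 285 minutes
Day: 1440 minutes
Percentage = (285/1440) × 100 ≈ 19.8%


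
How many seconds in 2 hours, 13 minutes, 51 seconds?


Hours: 2 × 3600 = 7200
Minutes: 13 × 60 = 780
Seconds: 51
Total = 7200 + 780 + 51 = 8031

8031 seconds


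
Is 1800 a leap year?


Rules: divisible by 4 AND (not by 100 OR by 400)
1800 ÷ 4 = 450 exactly → divisible by 4
1800 ÷ 100 = 18 exactly → divisible by 100
1800 ÷ 400 = 4 remainder 200 → not divisible by 400
Divisible by 100 but not by 400 → not a leap year

No


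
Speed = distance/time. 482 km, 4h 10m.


Distance: 482 km
Time: 4h 10m = 250 min = 250/60 = 25/6 hours
Speed = 482 ÷ (25/6) = 482 × 6 / 25 = 2892/25 ≈ 115.7 km/h

115.7 km/h


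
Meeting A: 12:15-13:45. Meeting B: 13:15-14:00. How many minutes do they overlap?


Meeting A: 735-825 (in minutes from midnight)
Meeting B: 795-840
Overlap start = max(735, 795) = 795
Overlap end = min(825, 840) = 825
Overlap = max(0, 825 - 795) = 30 min

30 minutes


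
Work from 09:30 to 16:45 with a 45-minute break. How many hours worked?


Total time = (16×60+45) - (9×60+30)
= 1005 - 570 = 435 min
Minus break: 435 - 45 = 390 min
= 6h 30m

6h 30m (390 minutes)


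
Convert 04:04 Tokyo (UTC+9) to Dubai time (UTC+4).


23:04 (previous day)

Time difference = UTC+4 - UTC+9 = -5 hours
New hour = (4 -5) mod 24
= -1 mod 24 = 23
Minutes unchanged → 23:04; -1 < 0 → previous day


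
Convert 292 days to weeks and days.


41 weeks 5 days

Weeks: 292 ÷ 7 = 41 remainder 5


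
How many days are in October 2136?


31 days

Month: October (month 10)
October has 31 days


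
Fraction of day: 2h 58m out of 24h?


0.1236 (12.36%)

Total minutes: 2×60 + 58 = 178
Day = 24×60 = 1440 minutes
Fraction = 178/1440 ≈ 0.1236
As a percentage: 178/1440 × 100 ≈ 12.36%


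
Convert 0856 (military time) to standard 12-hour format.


Hour: 8
8 < 12 → AM

8:56 AM


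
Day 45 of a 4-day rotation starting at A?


Shifts: A, B, C, D
Start: A (index 0)
Day 45: (0 + 45 - 1) mod 4
= 44 mod 4
= 0
Index 0 → shift A

Shift A


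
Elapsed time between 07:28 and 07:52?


0h 24m

End time in minutes: 7×60 + 52 = 472
Start time in minutes: 7×60 + 28 = 448
Difference = 472 - 448 = 24 minutes
= 0 hours 24 minutes


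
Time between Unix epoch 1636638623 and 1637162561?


523938 seconds (145.5 hours / 6.06 days)

Difference = 1637162561 - 1636638623 = 523938 seconds
In hours: 523938 / 3600 ≈ 145.5
In days: 523938 / 86400 ≈ 6.06


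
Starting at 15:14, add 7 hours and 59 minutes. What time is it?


23:13

Start: 914 minutes from midnight
Add: 479 minutes
Total: 1393 minutes
Hours: 1393 ÷ 60 = 23 remainder 13


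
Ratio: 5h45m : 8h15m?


23:33 (0.70)

Duration 1: 345 minutes
Duration 2: 495 minutes
Ratio = 345:495
GCD = 15
Simplified = 23:33
As a decimal: 23/33 ≈ 0.70


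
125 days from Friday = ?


Start: Friday (index 4)
(4 + 125) mod 7
= 129 mod 7
= 3
Index 3 → Thursday

Thursday


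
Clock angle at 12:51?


79.5°

Hour hand (12 ≡ 0 on the dial): 0×30 + 51×0.5 = 25.5°
Minute hand = 51×6 = 306°
Difference = |25.5 - 306| = 280.5°
Since > 180°: 360 - 280.5 = 79.5°


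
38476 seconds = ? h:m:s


10h 41m 16s

Hours: 38476 ÷ 3600 = 10 remainder 2476
Minutes: 2476 ÷ 60 = 41 remainder 16
Seconds: 16


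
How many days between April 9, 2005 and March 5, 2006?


330 days

From April 9, 2005 to March 5, 2006
Rest of April 2005: 30 - 9 = 21
Full months: May 31, June 30, July 31, August 31, September 30, October 31, November 30, December 31, January 31, February 2006 28
Days into March 2006: 5
Total = 21 + 31 + 30 + 31 + 31 + 30 + 31 + 30 + 31 + 31 + 28 + 5 = 330 days


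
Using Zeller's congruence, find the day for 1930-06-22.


Zeller's congruence:
q=22, m=6, k=30, j=19
h = (22 + ⌊13×7/5⌋ + 30 + ⌊30/4⌋ + ⌊19/4⌋ - 2×19) mod 7
= (22 + 18 + 30 + 7 + 4 - 38) mod 7
= 43 mod 7 = 1
h=1 → Sunday

Sunday


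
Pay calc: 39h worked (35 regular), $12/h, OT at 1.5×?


Regular: 35h × $12 = $420.00
Overtime: 39 - 35 = 4h
OT pay: 4h × $12 × 1.5 = $72.00
Total = $420.00 + $72.00 = $492.00

$492.00


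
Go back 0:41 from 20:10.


Start: 1210 minutes from midnight
Subtract: 41 minutes
Remaining: 1210 - 41 = 1169
Hours: 19, Minutes: 29

19:29


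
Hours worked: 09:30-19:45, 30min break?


Total time = (19×60+45) - (9×60+30)
= 1185 - 570 = 615 min
Minus break: 615 - 30 = 585 min
= 9h 45m

9h 45m (585 minutes)


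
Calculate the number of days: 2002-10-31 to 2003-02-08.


From October 31, 2002 to February 8, 2003
Rest of October 2002: 31 - 31 = 0
Full months: November 30, December 31, January 31
Days into February 2003: 8
Total = 0 + 30 + 31 + 31 + 8 = 100 days

100 days


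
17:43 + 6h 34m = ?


00:17 (next day)

Start: 1063 minutes from midnight
Add: 394 minutes
Total: 1457 minutes
Hours: 1457 ÷ 60 = 24 remainder 17
24 ≥ 24 → 24 - 24 = 0 (next day)


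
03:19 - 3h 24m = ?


Start: 199 minutes from midnight
Subtract: 204 minutes
Remaining: 199 - 204 = -5
Negative → add 24×60 = 1435
Hours: 23, Minutes: 55

23:55


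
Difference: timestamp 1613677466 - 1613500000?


Difference = 1613677466 - 1613500000 = 177466 seconds
In hours: 177466 / 3600 ≈ 49.3
In days: 177466 / 86400 ≈ 2.05

177466 seconds (49.3 hours / 2.05 days)


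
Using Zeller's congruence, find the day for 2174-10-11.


Tuesday

Zeller's congruence:
q=11, m=10, k=74, j=21
h = (11 + ⌊13×11/5⌋ + 74 + ⌊74/4⌋ + ⌊21/4⌋ - 2×21) mod 7
= (11 + 28 + 74 + 18 + 5 - 42) mod 7
= 94 mod 7 = 3
h=3 → Tuesday


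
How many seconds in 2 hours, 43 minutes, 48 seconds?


Hours: 2 × 3600 = 7200
Minutes: 43 × 60 = 2580
Seconds: 48
Total = 7200 + 2580 + 48 = 9828

9828 seconds


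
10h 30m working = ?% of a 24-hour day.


43.8%

Time: 630 minutes
Day: 1440 minutes
Percentage = (630/1440) × 100 ≈ 43.8%


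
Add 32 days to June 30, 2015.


August 1, 2015

Start: June 30, 2015
Add 32 days
June 30 → July 1: 30 - 30 + 1 = 1 days (32 - 1 = 31 left)
July 1 → August 1: 31 - 1 + 1 = 31 days (31 - 31 = 0 left)
Land exactly on August 1, 2015


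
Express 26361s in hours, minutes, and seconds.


Hours: 26361 ÷ 3600 = 7 remainder 1161
Minutes: 1161 ÷ 60 = 19 remainder 21
Seconds: 21

7h 19m 21s


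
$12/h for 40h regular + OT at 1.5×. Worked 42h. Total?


Regular: 40h × $12 = $480.00
Overtime: 42 - 40 = 2h
OT pay: 2h × $12 × 1.5 = $36.00
Total = $480.00 + $36.00 = $516.00

$516.00


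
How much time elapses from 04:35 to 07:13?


End time in minutes: 7×60 + 13 = 433
Start time in minutes: 4×60 + 35 = 275
Difference = 433 - 275 = 158 minutes
= 2 hours 38 minutes

2h 38m


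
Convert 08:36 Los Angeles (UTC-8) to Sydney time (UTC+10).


Time difference = UTC+10 - UTC-8 = +18 hours
New hour = (8 + 18) mod 24
= 26 mod 24 = 2
Minutes unchanged → 02:36; 26 ≥ 24 → next day

02:36 (next day)


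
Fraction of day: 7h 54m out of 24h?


0.3292 (32.92%)

Total minutes: 7×60 + 54 = 474
Day = 24×60 = 1440 minutes
Fraction = 474/1440 ≈ 0.3292
As a percentage: 474/1440 × 100 ≈ 32.92%


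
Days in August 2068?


Month: August (month 8)
August has 31 days

31 days


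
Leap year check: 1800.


Rules: divisible by 4 AND (not by 100 OR by 400)
1800 ÷ 4 = 450 exactly → divisible by 4
1800 ÷ 100 = 18 exactly → divisible by 100
1800 ÷ 400 = 4 remainder 200 → not divisible by 400
Divisible by 100 but not by 400 → not a leap year

No


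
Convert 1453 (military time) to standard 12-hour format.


Hour: 14
14 - 12 = 2 → PM

2:53 PM


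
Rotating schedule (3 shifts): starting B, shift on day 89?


Shift C

Shifts: A, B, C
Start: B (index 1)
Day 89: (1 + 89 - 1) mod 3
= 89 mod 3
= 2
Index 2 → shift C


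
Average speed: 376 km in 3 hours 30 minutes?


107.4 km/h

Distance: 376 km
Time: 3h 30m = 210 min = 210/60 = 7/2 hours
Speed = 376 ÷ (7/2) = 376 × 2 / 7 = 752/7 ≈ 107.4 km/h


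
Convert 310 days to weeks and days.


Weeks: 310 ÷ 7 = 44 remainder 2

44 weeks 2 days


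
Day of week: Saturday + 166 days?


Thursday

Start: Saturday (index 5)
(5 + 166) mod 7
= 171 mod 7
= 3
Index 3 → Thursday


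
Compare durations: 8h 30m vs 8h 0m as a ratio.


Duration 1: 510 minutes
Duration 2: 480 minutes
Ratio = 510:480
GCD = 30
Simplified = 17:16
As a decimal: 17/16 ≈ 1.06

17:16 (1.06)


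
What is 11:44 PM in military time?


23:44

Input: 11:44 PM
PM: 11 + 12 = 23


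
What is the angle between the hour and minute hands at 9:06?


Hour hand = 9×30 + 6×0.5 = 273.0°
Minute hand = 6×6 = 36°
Difference = |273.0 - 36| = 237.0°
Since > 180°: 360 - 237.0 = 123.0°

123.0°


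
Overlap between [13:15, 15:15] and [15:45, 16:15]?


Meeting A: 795-915 (in minutes from midnight)
Meeting B: 945-975
Overlap start = max(795, 945) = 945
Overlap end = min(915, 975) = 915
Overlap = max(0, 915 - 945) = 0 min

0 minutes


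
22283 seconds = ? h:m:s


6h 11m 23s

Hours: 22283 ÷ 3600 = 6 remainder 683
Minutes: 683 ÷ 60 = 11 remainder 23
Seconds: 23


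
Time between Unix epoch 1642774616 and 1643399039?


624423 seconds (173.5 hours / 7.23 days)

Difference = 1643399039 - 1642774616 = 624423 seconds
In hours: 624423 / 3600 ≈ 173.5
In days: 624423 / 86400 ≈ 7.23


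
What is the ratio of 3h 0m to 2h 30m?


6:5 (1.20)

Duration 1: 180 minutes
Duration 2: 150 minutes
Ratio = 180:150
GCD = 30
Simplified = 6:5
As a decimal: 6/5 = 1.20


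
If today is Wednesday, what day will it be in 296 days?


Start: Wednesday (index 2)
(2 + 296) mod 7
= 298 mod 7
= 4
Index 4 → Friday

Friday


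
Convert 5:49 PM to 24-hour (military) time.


17:49

Input: 5:49 PM
PM: 5 + 12 = 17


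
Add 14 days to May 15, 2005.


Start: May 15, 2005
Add 14 days
May 15 + 14 = May 29, 2005

May 29, 2005


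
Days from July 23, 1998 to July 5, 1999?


From July 23, 1998 to July 5, 1999
Rest of July 1998: 31 - 23 = 8
Full months: August 31, September 30, October 31, November 30, December 31, January 31, February 1999 28, March 31, April 30, May 31, June 30
Days into July 1999: 5
Total = 8 + 31 + 30 + 31 + 30 + 31 + 31 + 28 + 31 + 30 + 31 + 30 + 5 = 347 days

347 days


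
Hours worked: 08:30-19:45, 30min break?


10h 45m (645 minutes)

Total time = (19×60+45) - (8×60+30)
= 1185 - 510 = 675 min
Minus break: 675 - 30 = 645 min
= 10h 45m


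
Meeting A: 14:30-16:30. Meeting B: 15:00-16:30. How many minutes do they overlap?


Meeting A: 870-990 (in minutes from midnight)
Meeting B: 900-990
Overlap start = max(870, 900) = 900
Overlap end = min(990, 990) = 990
Overlap = max(0, 990 - 900) = 90 min

90 minutes


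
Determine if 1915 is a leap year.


Rules: divisible by 4 AND (not by 100 OR by 400)
1915 ÷ 4 = 478 remainder 3 → not divisible by 4
Not divisible by 4 → not a leap year

No


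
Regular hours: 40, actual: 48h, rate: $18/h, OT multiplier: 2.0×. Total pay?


$1008.00

Regular: 40h × $18 = $720.00
Overtime: 48 - 40 = 8h
OT pay: 8h × $18 × 2.0 = $288.00
Total = $720.00 + $288.00 = $1008.00


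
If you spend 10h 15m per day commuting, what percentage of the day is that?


42.7%

Time: 615 minutes
Day: 1440 minutes
Percentage = (615/1440) × 100 ≈ 42.7%


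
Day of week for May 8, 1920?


Saturday

Zeller's congruence:
q=8, m=5, k=20, j=19
h = (8 + ⌊13×6/5⌋ + 20 + ⌊20/4⌋ + ⌊19/4⌋ - 2×19) mod 7
= (8 + 15 + 20 + 5 + 4 - 38) mod 7
= 14 mod 7 = 0
h=0 → Saturday


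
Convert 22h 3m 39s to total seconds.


Hours: 22 × 3600 = 79200
Minutes: 3 × 60 = 180
Seconds: 39
Total = 79200 + 180 + 39 = 79419

79419 seconds


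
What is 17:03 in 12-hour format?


5:03 PM

Hour: 17
17 - 12 = 5 → PM


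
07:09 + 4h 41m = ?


Start: 429 minutes from midnight
Add: 281 minutes
Total: 710 minutes
Hours: 710 ÷ 60 = 11 remainder 50

11:50


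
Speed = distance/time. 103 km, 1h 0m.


103.0 km/h

Distance: 103 km
Time: 1 hours
Speed = 103 / 1 = 103.0 km/h


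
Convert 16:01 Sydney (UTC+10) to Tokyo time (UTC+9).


15:01

Time difference = UTC+9 - UTC+10 = -1 hours
New hour = (16 -1) mod 24
= 15 mod 24 = 15
Minutes unchanged → 15:01


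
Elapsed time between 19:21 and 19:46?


End time in minutes: 19×60 + 46 = 1186
Start time in minutes: 19×60 + 21 = 1161
Difference = 1186 - 1161 = 25 minutes
= 0 hours 25 minutes

0h 25m


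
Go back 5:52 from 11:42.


05:50

Start: 702 minutes from midnight
Subtract: 352 minutes
Remaining: 702 - 352 = 350
Hours: 5, Minutes: 50


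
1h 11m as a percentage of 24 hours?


Total minutes: 1×60 + 11 = 71
Day = 24×60 = 1440 minutes
Fraction = 71/1440 ≈ 0.0493
As a percentage: 71/1440 × 100 ≈ 4.93%

0.0493 (4.93%)


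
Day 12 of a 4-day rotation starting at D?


Shifts: A, B, C, D
Start: D (index 3)
Day 12: (3 + 12 - 1) mod 4
= 14 mod 4
= 2
Index 2 → shift C

Shift C


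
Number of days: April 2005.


Month: April (month 4)
April has 30 days

30 days


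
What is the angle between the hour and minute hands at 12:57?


Hour hand (12 ≡ 0 on the dial): 0×30 + 57×0.5 = 28.5°
Minute hand = 57×6 = 342°
Difference = |28.5 - 342| = 313.5°
Since > 180°: 360 - 313.5 = 46.5°

46.5°


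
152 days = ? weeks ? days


Weeks: 152 ÷ 7 = 21 remainder 5

21 weeks 5 days


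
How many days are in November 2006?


30 days

Month: November (month 11)
November has 30 days


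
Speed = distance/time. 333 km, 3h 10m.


Distance: 333 km
Time: 3h 10m = 190 min = 190/60 = 19/6 hours
Speed = 333 ÷ (19/6) = 333 × 6 / 19 = 1998/19 ≈ 105.2 km/h

105.2 km/h


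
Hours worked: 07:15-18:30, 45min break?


Total time = (18×60+30) - (7×60+15)
= 1110 - 435 = 675 min
Minus break: 675 - 45 = 630 min
= 10h 30m

10h 30m (630 minutes)


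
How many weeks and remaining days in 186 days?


Weeks: 186 ÷ 7 = 26 remainder 4

26 weeks 4 days


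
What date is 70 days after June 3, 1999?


Start: June 3, 1999
Add 70 days
June 3 → July 1: 30 - 3 + 1 = 28 days (70 - 28 = 42 left)
July 1 → August 1: 31 - 1 + 1 = 31 days (42 - 31 = 11 left)
August 1 + 11 = August 12, 1999

August 12, 1999


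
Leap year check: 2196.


Yes

Rules: divisible by 4 AND (not by 100 OR by 400)
2196 ÷ 4 = 549 exactly → divisible by 4
2196 ÷ 100 = 21 remainder 96 → not divisible by 100
Divisible by 4 but not by 100 → leap year


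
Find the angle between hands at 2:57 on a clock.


Hour hand = 2×30 + 57×0.5 = 88.5°
Minute hand = 57×6 = 342°
Difference = |88.5 - 342| = 253.5°
Since > 180°: 360 - 253.5 = 106.5°

106.5°


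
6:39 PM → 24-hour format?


Input: 6:39 PM
PM: 6 + 12 = 18

18:39


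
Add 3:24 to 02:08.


05:32

Start: 128 minutes from midnight
Add: 204 minutes
Total: 332 minutes
Hours: 332 ÷ 60 = 5 remainder 32


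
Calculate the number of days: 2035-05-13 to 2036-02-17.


From May 13, 2035 to February 17, 2036
Rest of May 2035: 31 - 13 = 18
Full months: June 30, July 31, August 31, September 30, October 31, November 30, December 31, January 31
Days into February 2036: 17
Total = 18 + 30 + 31 + 31 + 30 + 31 + 30 + 31 + 31 + 17 = 280 days

280 days


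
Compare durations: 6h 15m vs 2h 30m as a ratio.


5:2 (2.50)

Duration 1: 375 minutes
Duration 2: 150 minutes
Ratio = 375:150
GCD = 75
Simplified = 5:2
As a decimal: 5/2 = 2.50


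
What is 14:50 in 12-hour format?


Hour: 14
14 - 12 = 2 → PM

2:50 PM


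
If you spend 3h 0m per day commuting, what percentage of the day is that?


12.5%

Time: 180 minutes
Day: 1440 minutes
Percentage = (180/1440) × 100 = 12.5%


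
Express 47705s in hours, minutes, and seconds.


13h 15m 5s

Hours: 47705 ÷ 3600 = 13 remainder 905
Minutes: 905 ÷ 60 = 15 remainder 5
Seconds: 5


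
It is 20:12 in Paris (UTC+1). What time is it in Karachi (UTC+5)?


00:12 (next day)

Time difference = UTC+5 - UTC+1 = +4 hours
New hour = (20 + 4) mod 24
= 24 mod 24 = 0
Minutes unchanged → 00:12; 24 ≥ 24 → next day


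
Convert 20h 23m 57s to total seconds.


Hours: 20 × 3600 = 72000
Minutes: 23 × 60 = 1380
Seconds: 57
Total = 72000 + 1380 + 57 = 73437

73437 seconds


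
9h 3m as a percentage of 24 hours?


Total minutes: 9×60 + 3 = 543
Day = 24×60 = 1440 minutes
Fraction = 543/1440 ≈ 0.3771
As a percentage: 543/1440 × 100 ≈ 37.71%

0.3771 (37.71%)


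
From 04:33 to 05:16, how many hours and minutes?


0h 43m

End time in minutes: 5×60 + 16 = 316
Start time in minutes: 4×60 + 33 = 273
Difference = 316 - 273 = 43 minutes
= 0 hours 43 minutes


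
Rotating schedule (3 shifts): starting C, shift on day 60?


Shift B

Shifts: A, B, C
Start: C (index 2)
Day 60: (2 + 60 - 1) mod 3
= 61 mod 3
= 1
Index 1 → shift B


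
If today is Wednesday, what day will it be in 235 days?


Sunday

Start: Wednesday (index 2)
(2 + 235) mod 7
= 237 mod 7
= 6
Index 6 → Sunday


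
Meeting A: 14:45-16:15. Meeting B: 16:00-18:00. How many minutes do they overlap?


Meeting A: 885-975 (in minutes from midnight)
Meeting B: 960-1080
Overlap start = max(885, 960) = 960
Overlap end = min(975, 1080) = 975
Overlap = max(0, 975 - 960) = 15 min

15 minutes


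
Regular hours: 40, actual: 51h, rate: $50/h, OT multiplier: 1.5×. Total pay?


$2825.00

Regular: 40h × $50 = $2000.00
Overtime: 51 - 40 = 11h
OT pay: 11h × $50 × 1.5 = $825.00
Total = $2000.00 + $825.00 = $2825.00


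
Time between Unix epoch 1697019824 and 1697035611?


15787 seconds (4.4 hours / 0.18 days)

Difference = 1697035611 - 1697019824 = 15787 seconds
In hours: 15787 / 3600 ≈ 4.4
In days: 15787 / 86400 ≈ 0.18


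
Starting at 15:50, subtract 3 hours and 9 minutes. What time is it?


Start: 950 minutes from midnight
Subtract: 189 minutes
Remaining: 950 - 189 = 761
Hours: 12, Minutes: 41

12:41


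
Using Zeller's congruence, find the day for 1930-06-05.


Thursday

Zeller's congruence:
q=5, m=6, k=30, j=19
h = (5 + ⌊13×7/5⌋ + 30 + ⌊30/4⌋ + ⌊19/4⌋ - 2×19) mod 7
= (5 + 18 + 30 + 7 + 4 - 38) mod 7
= 26 mod 7 = 5
h=5 → Thursday


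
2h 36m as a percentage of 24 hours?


Total minutes: 2×60 + 36 = 156
Day = 24×60 = 1440 minutes
Fraction = 156/1440 ≈ 0.1083
As a percentage: 156/1440 × 100 ≈ 10.83%

0.1083 (10.83%)


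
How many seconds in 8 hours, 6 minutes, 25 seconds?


29185 seconds

Hours: 8 × 3600 = 28800
Minutes: 6 × 60 = 360
Seconds: 25
Total = 28800 + 360 + 25 = 29185


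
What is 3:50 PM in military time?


15:50

Input: 3:50 PM
PM: 3 + 12 = 15


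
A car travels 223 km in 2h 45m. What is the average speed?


81.1 km/h

Distance: 223 km
Time: 2h 45m = 165 min = 165/60 = 11/4 hours
Speed = 223 ÷ (11/4) = 223 × 4 / 11 = 892/11 ≈ 81.1 km/h


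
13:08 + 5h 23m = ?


Start: 788 minutes from midnight
Add: 323 minutes
Total: 1111 minutes
Hours: 1111 ÷ 60 = 18 remainder 31

18:31


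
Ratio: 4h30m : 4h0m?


9:8 (1.13)

Duration 1: 270 minutes
Duration 2: 240 minutes
Ratio = 270:240
GCD = 30
Simplified = 9:8
As a decimal: 9/8 ≈ 1.13


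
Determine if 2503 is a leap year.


No

Rules: divisible by 4 AND (not by 100 OR by 400)
2503 ÷ 4 = 625 remainder 3 → not divisible by 4
Not divisible by 4 → not a leap year


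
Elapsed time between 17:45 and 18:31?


0h 46m

End time in minutes: 18×60 + 31 = 1111
Start time in minutes: 17×60 + 45 = 1065
Difference = 1111 - 1065 = 46 minutes
= 0 hours 46 minutes


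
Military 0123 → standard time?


1:23 AM

Hour: 1
1 < 12 → AM


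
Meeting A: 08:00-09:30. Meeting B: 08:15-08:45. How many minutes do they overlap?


Meeting A: 480-570 (in minutes from midnight)
Meeting B: 495-525
Overlap start = max(480, 495) = 495
Overlap end = min(570, 525) = 525
Overlap = max(0, 525 - 495) = 30 min

30 minutes


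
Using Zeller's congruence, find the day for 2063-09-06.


Zeller's congruence:
q=6, m=9, k=63, j=20
h = (6 + ⌊13×10/5⌋ + 63 + ⌊63/4⌋ + ⌊20/4⌋ - 2×20) mod 7
= (6 + 26 + 63 + 15 + 5 - 40) mod 7
= 75 mod 7 = 5
h=5 → Thursday

Thursday


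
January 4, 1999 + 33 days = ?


February 6, 1999

Start: January 4, 1999
Add 33 days
January 4 → February 1: 31 - 4 + 1 = 28 days (33 - 28 = 5 left)
February 1 + 5 = February 6, 1999


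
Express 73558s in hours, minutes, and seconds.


Hours: 73558 ÷ 3600 = 20 remainder 1558
Minutes: 1558 ÷ 60 = 25 remainder 58
Seconds: 58

20h 25m 58s


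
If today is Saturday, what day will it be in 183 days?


Start: Saturday (index 5)
(5 + 183) mod 7
= 188 mod 7
= 6
Index 6 → Sunday

Sunday


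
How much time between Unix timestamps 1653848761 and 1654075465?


226704 seconds (63.0 hours / 2.62 days)

Difference = 1654075465 - 1653848761 = 226704 seconds
In hours: 226704 / 3600 ≈ 63.0
In days: 226704 / 86400 ≈ 2.62


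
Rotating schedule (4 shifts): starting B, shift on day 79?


Shift D

Shifts: A, B, C, D
Start: B (index 1)
Day 79: (1 + 79 - 1) mod 4
= 79 mod 4
= 3
Index 3 → shift D


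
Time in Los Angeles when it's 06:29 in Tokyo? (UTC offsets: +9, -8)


13:29 (previous day)

Time difference = UTC-8 - UTC+9 = -17 hours
New hour = (6 -17) mod 24
= -11 mod 24 = 13
Minutes unchanged → 13:29; -11 < 0 → previous day


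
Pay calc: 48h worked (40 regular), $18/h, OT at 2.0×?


Regular: 40h × $18 = $720.00
Overtime: 48 - 40 = 8h
OT pay: 8h × $18 × 2.0 = $288.00
Total = $720.00 + $288.00 = $1008.00

$1008.00


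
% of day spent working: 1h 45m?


7.3%

Time: 105 minutes
Day: 1440 minutes
Percentage = (105/1440) × 100 ≈ 7.3%


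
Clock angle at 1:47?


131.5°

Hour hand = 1×30 + 47×0.5 = 53.5°
Minute hand = 47×6 = 282°
Difference = |53.5 - 282| = 228.5°
Since > 180°: 360 - 228.5 = 131.5°


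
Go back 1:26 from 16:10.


14:44

Start: 970 minutes from midnight
Subtract: 86 minutes
Remaining: 970 - 86 = 884
Hours: 14, Minutes: 44


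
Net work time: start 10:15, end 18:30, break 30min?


7h 45m (465 minutes)

Total time = (18×60+30) - (10×60+15)
= 1110 - 615 = 495 min
Minus break: 495 - 30 = 465 min
= 7h 45m


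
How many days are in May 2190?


31 days

Month: May (month 5)
May has 31 days


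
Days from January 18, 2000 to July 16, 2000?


180 days

From January 18, 2000 to July 16, 2000
Rest of January 2000: 31 - 18 = 13
Full months: February 2000 29, March 31, April 30, May 31, June 30
Days into July 2000: 16
Total = 13 + 29 + 31 + 30 + 31 + 30 + 16 = 180 days


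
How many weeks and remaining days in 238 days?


34 weeks 0 days

Weeks: 238 ÷ 7 = 34 remainder 0


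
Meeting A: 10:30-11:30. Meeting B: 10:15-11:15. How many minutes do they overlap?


45 minutes

Meeting A: 630-690 (in minutes from midnight)
Meeting B: 615-675
Overlap start = max(630, 615) = 630
Overlap end = min(690, 675) = 675
Overlap = max(0, 675 - 630) = 45 min


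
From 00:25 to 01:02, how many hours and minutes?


0h 37m

End time in minutes: 1×60 + 2 = 62
Start time in minutes: 0×60 + 25 = 25
Difference = 62 - 25 = 37 minutes
= 0 hours 37 minutes


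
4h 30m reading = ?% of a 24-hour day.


18.8%

Time: 270 minutes
Day: 1440 minutes
Percentage = (270/1440) × 100 ≈ 18.8%


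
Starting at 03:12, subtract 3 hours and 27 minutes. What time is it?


23:45

Start: 192 minutes from midnight
Subtract: 207 minutes
Remaining: 192 - 207 = -15
Negative → add 24×60 = 1425
Hours: 23, Minutes: 45


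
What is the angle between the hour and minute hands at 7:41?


15.5°

Hour hand = 7×30 + 41×0.5 = 230.5°
Minute hand = 41×6 = 246°
Difference = |230.5 - 246| = 15.5°


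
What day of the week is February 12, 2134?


Zeller's congruence:
q=12, m=14, k=33, j=21
h = (12 + ⌊13×15/5⌋ + 33 + ⌊33/4⌋ + ⌊21/4⌋ - 2×21) mod 7
= (12 + 39 + 33 + 8 + 5 - 42) mod 7
= 55 mod 7 = 6
h=6 → Friday

Friday


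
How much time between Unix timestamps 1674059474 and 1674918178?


Difference = 1674918178 - 1674059474 = 858704 seconds
In hours: 858704 / 3600 ≈ 238.5
In days: 858704 / 86400 ≈ 9.94

858704 seconds (238.5 hours / 9.94 days)


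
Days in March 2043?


Month: March (month 3)
March has 31 days

31 days


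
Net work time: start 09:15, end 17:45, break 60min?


Total time = (17×60+45) - (9×60+15)
= 1065 - 555 = 510 min
Minus break: 510 - 60 = 450 min
= 7h 30m

7h 30m (450 minutes)


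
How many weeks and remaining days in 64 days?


Weeks: 64 ÷ 7 = 9 remainder 1

9 weeks 1 days


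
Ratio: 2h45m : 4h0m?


11:16 (0.69)

Duration 1: 165 minutes
Duration 2: 240 minutes
Ratio = 165:240
GCD = 15
Simplified = 11:16
As a decimal: 11/16 ≈ 0.69


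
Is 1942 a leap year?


Rules: divisible by 4 AND (not by 100 OR by 400)
1942 ÷ 4 = 485 remainder 2 → not divisible by 4
Not divisible by 4 → not a leap year

No


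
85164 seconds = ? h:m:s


Hours: 85164 ÷ 3600 = 23 remainder 2364
Minutes: 2364 ÷ 60 = 39 remainder 24
Seconds: 24

23h 39m 24s


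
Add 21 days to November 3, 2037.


November 24, 2037

Start: November 3, 2037
Add 21 days
November 3 + 21 = November 24, 2037


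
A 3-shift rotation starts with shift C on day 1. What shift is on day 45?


Shift B

Shifts: A, B, C
Start: C (index 2)
Day 45: (2 + 45 - 1) mod 3
= 46 mod 3
= 1
Index 1 → shift B


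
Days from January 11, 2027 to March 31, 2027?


79 days

From January 11, 2027 to March 31, 2027
Rest of January 2027: 31 - 11 = 20
Full months: February 2027 28
Days into March 2027: 31
Total = 20 + 28 + 31 = 79 days
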